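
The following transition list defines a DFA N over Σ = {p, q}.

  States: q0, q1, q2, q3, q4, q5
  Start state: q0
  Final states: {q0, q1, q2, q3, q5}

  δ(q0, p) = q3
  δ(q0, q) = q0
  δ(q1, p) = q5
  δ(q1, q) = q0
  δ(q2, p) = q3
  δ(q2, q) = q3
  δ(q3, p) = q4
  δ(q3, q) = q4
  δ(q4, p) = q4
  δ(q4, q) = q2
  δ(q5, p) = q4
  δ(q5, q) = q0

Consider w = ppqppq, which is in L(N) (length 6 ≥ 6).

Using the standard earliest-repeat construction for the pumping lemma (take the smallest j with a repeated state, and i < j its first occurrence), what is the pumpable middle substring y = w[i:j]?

Run of N on w = p p q p p q:
  step 0: q0  (start)
  step 1: q3  (read p: q0→q3)
  step 2: q4  (read p: q3→q4)
  step 3: q2  (read q: q4→q2)
  step 4: q3  (read p: q2→q3)   ← first repeat (q3 seen earlier)
  step 5: q4  (read p: q3→q4)
  step 6: q2  (read q: q4→q2)

So i = 1, j = 4, giving x = w[0:1] = p, y = w[1:4] = pqp, z = w[4:6] = pq.
Check: |xy| = 4 ≤ 6 and |y| = 3 ≥ 1. Reading y takes N from q3 back to q3, so every xyⁱz is accepted.

pqp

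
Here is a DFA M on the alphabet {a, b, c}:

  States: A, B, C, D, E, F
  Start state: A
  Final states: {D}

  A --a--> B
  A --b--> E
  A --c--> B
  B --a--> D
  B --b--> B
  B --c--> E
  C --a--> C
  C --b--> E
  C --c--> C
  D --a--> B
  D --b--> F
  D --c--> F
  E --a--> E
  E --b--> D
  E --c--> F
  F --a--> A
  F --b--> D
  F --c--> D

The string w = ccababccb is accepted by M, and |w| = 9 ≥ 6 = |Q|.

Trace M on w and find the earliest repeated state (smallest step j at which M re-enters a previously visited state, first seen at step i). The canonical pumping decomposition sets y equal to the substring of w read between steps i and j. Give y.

Run of M on w = c c a b a b c c b:
  step 0: A  (start)
  step 1: B  (read c: A→B)
  step 2: E  (read c: B→E)
  step 3: E  (read a: E→E)   ← first repeat (E seen earlier)
  step 4: D  (read b: E→D)
  step 5: B  (read a: D→B)
  step 6: B  (read b: B→B)
  step 7: E  (read c: B→E)
  step 8: F  (read c: E→F)
  step 9: D  (read b: F→D)

So i = 2, j = 3, giving x = w[0:2] = cc, y = w[2:3] = a, z = w[3:9] = babccb.
Check: |xy| = 3 ≤ 6 and |y| = 1 ≥ 1. Reading y takes M from E back to E, so every xyⁱz is accepted.
Since M has 6 states, any run of length ≥ 6 visits 6+1 states, so by pigeonhole some state repeats within the first 6 steps — that repeat gives the pumpable loop.

a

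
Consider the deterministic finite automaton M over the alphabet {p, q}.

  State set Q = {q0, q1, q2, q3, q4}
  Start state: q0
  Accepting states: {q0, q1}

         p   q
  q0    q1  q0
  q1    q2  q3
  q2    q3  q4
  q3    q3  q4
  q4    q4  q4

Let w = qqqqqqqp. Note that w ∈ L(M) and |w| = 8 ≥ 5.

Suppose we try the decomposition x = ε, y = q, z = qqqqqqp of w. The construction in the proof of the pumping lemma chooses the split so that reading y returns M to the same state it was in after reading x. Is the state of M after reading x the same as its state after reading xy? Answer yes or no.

State sequence: q0 -q-> q0

After x (step 0): q0. After xy (step 1): q0.
They match, so y = q drives M around a cycle from q0 back to itself; pumping y any number of times keeps M in q0 before reading z, and xyⁱz ∈ L(M) for every i ≥ 0.

yes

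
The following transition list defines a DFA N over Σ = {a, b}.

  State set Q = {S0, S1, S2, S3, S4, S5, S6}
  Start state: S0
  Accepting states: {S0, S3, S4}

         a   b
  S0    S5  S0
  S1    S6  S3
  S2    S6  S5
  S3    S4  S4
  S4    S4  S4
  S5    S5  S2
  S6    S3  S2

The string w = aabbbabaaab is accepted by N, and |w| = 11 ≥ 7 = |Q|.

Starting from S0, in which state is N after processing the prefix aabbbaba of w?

S6

Run of N on the first 8 characters of w = a a b b b a b a:
  step 0: S0  (start)
  step 1: S5  (read a: S0→S5)
  step 2: S5  (read a: S5→S5)
  step 3: S2  (read b: S5→S2)
  step 4: S5  (read b: S2→S5)
  step 5: S2  (read b: S5→S2)
  step 6: S6  (read a: S2→S6)
  step 7: S2  (read b: S6→S2)
  step 8: S6  (read a: S2→S6)

After reading 8 characters, N is in state S6.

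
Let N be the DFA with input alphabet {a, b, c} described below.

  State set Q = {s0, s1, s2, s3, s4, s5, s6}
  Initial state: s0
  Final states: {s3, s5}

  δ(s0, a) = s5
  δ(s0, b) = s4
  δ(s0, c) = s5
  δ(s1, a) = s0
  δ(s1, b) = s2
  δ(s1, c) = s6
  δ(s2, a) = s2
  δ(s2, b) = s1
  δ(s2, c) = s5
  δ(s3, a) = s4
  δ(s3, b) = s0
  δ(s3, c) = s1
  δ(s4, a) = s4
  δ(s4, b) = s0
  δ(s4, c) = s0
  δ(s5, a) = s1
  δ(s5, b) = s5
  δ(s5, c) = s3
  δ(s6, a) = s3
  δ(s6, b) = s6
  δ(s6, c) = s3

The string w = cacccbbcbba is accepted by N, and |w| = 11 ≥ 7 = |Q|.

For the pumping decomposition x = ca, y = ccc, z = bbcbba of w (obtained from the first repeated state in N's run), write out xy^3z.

cacccccccccbbcbba

xy^3z = ca·ccc·ccc·ccc·bbcbba = cacccccccccbbcbba.
Reading y = ccc takes N from s1 back to s1, so after x·y·y·y the machine is still in s1, and z then leads to the accepting state s3. Hence cacccccccccbbcbba ∈ L(N).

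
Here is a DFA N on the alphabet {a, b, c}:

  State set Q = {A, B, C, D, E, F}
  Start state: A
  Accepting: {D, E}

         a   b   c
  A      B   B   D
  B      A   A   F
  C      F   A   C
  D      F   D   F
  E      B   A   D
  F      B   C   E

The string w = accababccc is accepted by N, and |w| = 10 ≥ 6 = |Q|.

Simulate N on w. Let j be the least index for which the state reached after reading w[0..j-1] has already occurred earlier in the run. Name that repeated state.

B

Run of N on w = a c c a b a b c c c:
  step 0: A  (start)
  step 1: B  (read a: A→B)
  step 2: F  (read c: B→F)
  step 3: E  (read c: F→E)
  step 4: B  (read a: E→B)   ← first repeat (B seen earlier)
  step 5: A  (read b: B→A)
  step 6: B  (read a: A→B)
  step 7: A  (read b: B→A)
  step 8: D  (read c: A→D)
  step 9: F  (read c: D→F)
  step 10: E  (read c: F→E)

The earliest repeat is at step j = 4: N is in B, which it already visited at step i = 1.
Since N has 6 states, any run of length ≥ 6 visits 6+1 states, so by pigeonhole some state repeats within the first 6 steps — that repeat gives the pumpable loop.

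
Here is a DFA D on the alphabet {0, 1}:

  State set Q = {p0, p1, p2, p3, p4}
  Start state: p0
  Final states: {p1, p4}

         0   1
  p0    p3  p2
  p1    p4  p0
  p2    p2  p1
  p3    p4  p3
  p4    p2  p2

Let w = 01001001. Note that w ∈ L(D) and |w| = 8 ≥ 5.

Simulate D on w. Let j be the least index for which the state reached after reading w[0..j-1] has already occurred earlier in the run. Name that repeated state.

p3

Run of D on w = 0 1 0 0 1 0 0 1:
  step 0: p0  (start)
  step 1: p3  (read 0: p0→p3)
  step 2: p3  (read 1: p3→p3)   ← first repeat (p3 seen earlier)
  step 3: p4  (read 0: p3→p4)
  step 4: p2  (read 0: p4→p2)
  step 5: p1  (read 1: p2→p1)
  step 6: p4  (read 0: p1→p4)
  step 7: p2  (read 0: p4→p2)
  step 8: p1  (read 1: p2→p1)

The earliest repeat is at step j = 2: D is in p3, which it already visited at step i = 1.
The DFA has 5 states, so the proof of the pumping lemma guarantees a repeated state among the first 5+1 visited; the segment between the two visits is the pumpable y.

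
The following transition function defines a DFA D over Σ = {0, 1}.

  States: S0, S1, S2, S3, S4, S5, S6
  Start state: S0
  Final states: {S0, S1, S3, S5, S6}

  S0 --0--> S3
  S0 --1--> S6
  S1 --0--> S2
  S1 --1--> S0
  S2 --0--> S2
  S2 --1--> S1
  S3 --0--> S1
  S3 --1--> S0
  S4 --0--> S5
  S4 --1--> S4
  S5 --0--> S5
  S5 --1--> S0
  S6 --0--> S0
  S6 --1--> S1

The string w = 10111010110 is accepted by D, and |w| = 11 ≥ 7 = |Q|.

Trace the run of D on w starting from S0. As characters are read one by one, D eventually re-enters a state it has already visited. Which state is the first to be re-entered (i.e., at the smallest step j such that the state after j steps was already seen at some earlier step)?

State sequence: S0 -1-> S6 -0-> S0 -1-> S6 -1-> S1 -1-> S0 -0-> S3 -1-> S0 -0-> S3 -1-> S0 -1-> S6 -0-> S0
First repeat at step 2: S0 was already visited.

The earliest repeat is at step j = 2: D is in S0, which it already visited at step i = 0.
Since D has 7 states, any run of length ≥ 7 visits 7+1 states, so by pigeonhole some state repeats within the first 7 steps — that repeat gives the pumpable loop.

S0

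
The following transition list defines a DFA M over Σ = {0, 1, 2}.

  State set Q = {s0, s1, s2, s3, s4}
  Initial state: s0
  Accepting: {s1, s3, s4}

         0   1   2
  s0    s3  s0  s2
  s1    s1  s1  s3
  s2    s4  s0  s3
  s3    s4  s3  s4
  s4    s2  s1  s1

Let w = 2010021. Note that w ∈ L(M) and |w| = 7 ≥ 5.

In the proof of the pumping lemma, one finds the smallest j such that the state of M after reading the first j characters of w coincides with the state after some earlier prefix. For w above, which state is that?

Run of M on w = 2 0 1 0 0 2 1:
  step 0: s0  (start)
  step 1: s2  (read 2: s0→s2)
  step 2: s4  (read 0: s2→s4)
  step 3: s1  (read 1: s4→s1)
  step 4: s1  (read 0: s1→s1)   ← first repeat (s1 seen earlier)
  step 5: s1  (read 0: s1→s1)
  step 6: s3  (read 2: s1→s3)
  step 7: s3  (read 1: s3→s3)

The earliest repeat is at step j = 4: M is in s1, which it already visited at step i = 3.
With |Q| = 5, pigeonhole forces a state repeat no later than step 5; the substring read between the first and second visits to that state can be pumped.

s1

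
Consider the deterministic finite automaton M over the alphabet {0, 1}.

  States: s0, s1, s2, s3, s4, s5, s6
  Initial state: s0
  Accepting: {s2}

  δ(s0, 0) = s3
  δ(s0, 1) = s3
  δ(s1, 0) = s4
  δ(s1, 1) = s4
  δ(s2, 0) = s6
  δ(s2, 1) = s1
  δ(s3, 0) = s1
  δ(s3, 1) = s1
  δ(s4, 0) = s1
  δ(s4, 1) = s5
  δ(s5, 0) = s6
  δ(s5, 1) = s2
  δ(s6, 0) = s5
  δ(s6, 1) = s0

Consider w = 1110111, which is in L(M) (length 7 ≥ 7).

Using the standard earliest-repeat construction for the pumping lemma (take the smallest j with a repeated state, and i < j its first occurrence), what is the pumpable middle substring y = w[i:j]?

State sequence: s0 -1-> s3 -1-> s1 -1-> s4 -0-> s1 -1-> s4 -1-> s5 -1-> s2
First repeat at step 4: s1 was already visited.

So i = 2, j = 4, giving x = w[0:2] = 11, y = w[2:4] = 10, z = w[4:7] = 111.
Check: |xy| = 4 ≤ 7 and |y| = 2 ≥ 1. Reading y takes M from s1 back to s1, so every xyⁱz is accepted.
Pumping length from the standard proof: p = 7 (the number of states). The repeated state found above gives |xy| = j ≤ 7 and |y| = j − i ≥ 1.

10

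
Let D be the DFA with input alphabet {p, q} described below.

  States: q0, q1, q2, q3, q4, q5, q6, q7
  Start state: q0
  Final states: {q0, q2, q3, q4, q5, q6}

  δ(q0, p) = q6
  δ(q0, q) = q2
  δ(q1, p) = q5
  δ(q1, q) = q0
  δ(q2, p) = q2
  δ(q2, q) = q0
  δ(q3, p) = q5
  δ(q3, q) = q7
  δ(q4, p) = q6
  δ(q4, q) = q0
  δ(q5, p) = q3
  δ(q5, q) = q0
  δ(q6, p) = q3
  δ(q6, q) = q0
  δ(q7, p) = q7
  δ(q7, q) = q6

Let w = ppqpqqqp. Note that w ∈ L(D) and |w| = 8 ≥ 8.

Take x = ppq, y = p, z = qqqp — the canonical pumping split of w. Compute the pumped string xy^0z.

ppqqqqp

xy⁰z = xz = ppq·qqqp = ppqqqqp.
Reading y = p takes D from q7 back to q7, so after x the machine is still in q7, and z then leads to the accepting state q2. Hence ppqqqqp ∈ L(D).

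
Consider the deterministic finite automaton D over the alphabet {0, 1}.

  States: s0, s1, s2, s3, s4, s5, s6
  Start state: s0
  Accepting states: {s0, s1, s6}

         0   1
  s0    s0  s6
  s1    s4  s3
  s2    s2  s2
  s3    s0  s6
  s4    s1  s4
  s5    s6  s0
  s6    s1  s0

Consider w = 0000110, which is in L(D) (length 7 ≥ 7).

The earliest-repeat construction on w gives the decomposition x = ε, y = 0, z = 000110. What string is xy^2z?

xy^2z = ε·0·0·000110 = 00000110.
Reading y = 0 takes D from s0 back to s0, so after x·y·y the machine is still in s0, and z then leads to the accepting state s0. Hence 00000110 ∈ L(D).

00000110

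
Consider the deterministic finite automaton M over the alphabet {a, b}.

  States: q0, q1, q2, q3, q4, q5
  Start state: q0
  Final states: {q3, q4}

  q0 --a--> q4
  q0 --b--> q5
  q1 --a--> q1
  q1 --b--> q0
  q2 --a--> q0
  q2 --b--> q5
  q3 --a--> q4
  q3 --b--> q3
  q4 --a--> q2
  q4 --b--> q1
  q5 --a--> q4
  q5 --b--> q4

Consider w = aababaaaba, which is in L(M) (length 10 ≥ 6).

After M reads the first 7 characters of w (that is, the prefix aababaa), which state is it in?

q1

State sequence: q0 -a-> q4 -a-> q2 -b-> q5 -a-> q4 -b-> q1 -a-> q1 -a-> q1

After reading 7 characters, M is in state q1.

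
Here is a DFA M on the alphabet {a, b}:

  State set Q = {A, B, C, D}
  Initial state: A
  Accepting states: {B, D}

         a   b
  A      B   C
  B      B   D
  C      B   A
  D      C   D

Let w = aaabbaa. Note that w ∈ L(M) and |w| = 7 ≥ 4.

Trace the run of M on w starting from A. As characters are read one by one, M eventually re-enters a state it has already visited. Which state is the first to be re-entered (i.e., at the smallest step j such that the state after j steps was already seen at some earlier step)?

B

State sequence: A -a-> B -a-> B -a-> B -b-> D -b-> D -a-> C -a-> B
First repeat at step 2: B was already visited.

The earliest repeat is at step j = 2: M is in B, which it already visited at step i = 1.
The DFA has 4 states, so the proof of the pumping lemma guarantees a repeated state among the first 4+1 visited; the segment between the two visits is the pumpable y.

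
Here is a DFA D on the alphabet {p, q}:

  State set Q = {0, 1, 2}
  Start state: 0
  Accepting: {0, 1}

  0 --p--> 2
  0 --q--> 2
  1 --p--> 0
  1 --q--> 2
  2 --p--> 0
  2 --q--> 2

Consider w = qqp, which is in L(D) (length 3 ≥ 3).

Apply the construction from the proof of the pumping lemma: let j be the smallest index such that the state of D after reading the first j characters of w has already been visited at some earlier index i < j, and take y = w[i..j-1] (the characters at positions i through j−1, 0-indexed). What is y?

State sequence: 0 -q-> 2 -q-> 2 -p-> 0
First repeat at step 2: 2 was already visited.

So i = 1, j = 2, giving x = w[0:1] = q, y = w[1:2] = q, z = w[2:3] = p.
Check: |xy| = 2 ≤ 3 and |y| = 1 ≥ 1. Reading y takes D from 2 back to 2, so every xyⁱz is accepted.
With |Q| = 3, pigeonhole forces a state repeat no later than step 3; the substring read between the first and second visits to that state can be pumped.

q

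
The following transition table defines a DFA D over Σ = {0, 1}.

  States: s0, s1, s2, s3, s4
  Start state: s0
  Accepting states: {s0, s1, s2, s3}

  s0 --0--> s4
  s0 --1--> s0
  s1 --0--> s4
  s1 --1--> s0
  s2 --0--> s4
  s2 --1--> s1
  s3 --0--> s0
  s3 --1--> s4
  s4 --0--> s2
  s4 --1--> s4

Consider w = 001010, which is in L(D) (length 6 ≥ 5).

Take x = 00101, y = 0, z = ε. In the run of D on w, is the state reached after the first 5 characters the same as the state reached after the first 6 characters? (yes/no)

Run of D on the first 6 characters of w = 0 0 1 0 1 0:
  step 0: s0  (start)
  step 1: s4  (read 0: s0→s4)
  step 2: s2  (read 0: s4→s2)
  step 3: s1  (read 1: s2→s1)
  step 4: s4  (read 0: s1→s4)
  step 5: s4  (read 1: s4→s4)
  step 6: s2  (read 0: s4→s2)

After x (step 5): s4. After xy (step 6): s2.
They differ (s4 ≠ s2), so y is not a cycle from the state after x; this split is not the one the pumping-lemma construction produces, and pumping y need not keep the string in L(D).

no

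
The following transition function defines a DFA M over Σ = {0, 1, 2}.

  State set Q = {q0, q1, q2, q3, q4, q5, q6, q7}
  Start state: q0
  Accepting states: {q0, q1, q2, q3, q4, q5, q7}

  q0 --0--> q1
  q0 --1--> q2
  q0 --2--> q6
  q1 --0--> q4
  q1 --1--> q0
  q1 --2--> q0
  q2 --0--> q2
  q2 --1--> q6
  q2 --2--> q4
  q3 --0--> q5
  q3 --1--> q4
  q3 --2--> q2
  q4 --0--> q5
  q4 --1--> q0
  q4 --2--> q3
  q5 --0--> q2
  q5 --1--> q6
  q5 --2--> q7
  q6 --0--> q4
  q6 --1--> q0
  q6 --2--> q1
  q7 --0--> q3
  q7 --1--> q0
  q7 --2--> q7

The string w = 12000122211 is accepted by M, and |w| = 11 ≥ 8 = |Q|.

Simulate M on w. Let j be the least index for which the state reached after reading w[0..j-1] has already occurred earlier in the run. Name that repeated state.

Run of M on w = 1 2 0 0 0 1 2 2 2 1 1:
  step 0: q0  (start)
  step 1: q2  (read 1: q0→q2)
  step 2: q4  (read 2: q2→q4)
  step 3: q5  (read 0: q4→q5)
  step 4: q2  (read 0: q5→q2)   ← first repeat (q2 seen earlier)
  step 5: q2  (read 0: q2→q2)
  step 6: q6  (read 1: q2→q6)
  step 7: q1  (read 2: q6→q1)
  step 8: q0  (read 2: q1→q0)
  step 9: q6  (read 2: q0→q6)
  step 10: q0  (read 1: q6→q0)
  step 11: q2  (read 1: q0→q2)

The earliest repeat is at step j = 4: M is in q2, which it already visited at step i = 1.

q2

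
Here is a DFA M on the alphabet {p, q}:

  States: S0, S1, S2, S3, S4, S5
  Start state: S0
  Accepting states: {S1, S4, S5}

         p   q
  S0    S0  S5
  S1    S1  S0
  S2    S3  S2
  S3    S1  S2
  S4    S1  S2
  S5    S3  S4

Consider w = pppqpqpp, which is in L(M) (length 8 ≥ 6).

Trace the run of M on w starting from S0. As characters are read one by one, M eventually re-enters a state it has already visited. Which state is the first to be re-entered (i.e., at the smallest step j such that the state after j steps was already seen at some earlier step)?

S0

State sequence: S0 -p-> S0 -p-> S0 -p-> S0 -q-> S5 -p-> S3 -q-> S2 -p-> S3 -p-> S1
First repeat at step 1: S0 was already visited.

The earliest repeat is at step j = 1: M is in S0, which it already visited at step i = 0.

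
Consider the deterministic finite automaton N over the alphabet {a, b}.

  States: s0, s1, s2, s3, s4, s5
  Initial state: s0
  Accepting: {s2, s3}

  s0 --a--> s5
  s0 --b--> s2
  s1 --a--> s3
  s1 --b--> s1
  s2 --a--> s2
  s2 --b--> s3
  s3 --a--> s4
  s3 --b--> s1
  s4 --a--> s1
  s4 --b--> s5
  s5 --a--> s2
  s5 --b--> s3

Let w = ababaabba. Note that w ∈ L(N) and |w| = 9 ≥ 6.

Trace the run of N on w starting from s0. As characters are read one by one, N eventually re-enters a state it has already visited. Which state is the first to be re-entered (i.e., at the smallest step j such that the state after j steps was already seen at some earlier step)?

s5

Run of N on w = a b a b a a b b a:
  step 0: s0  (start)
  step 1: s5  (read a: s0→s5)
  step 2: s3  (read b: s5→s3)
  step 3: s4  (read a: s3→s4)
  step 4: s5  (read b: s4→s5)   ← first repeat (s5 seen earlier)
  step 5: s2  (read a: s5→s2)
  step 6: s2  (read a: s2→s2)
  step 7: s3  (read b: s2→s3)
  step 8: s1  (read b: s3→s1)
  step 9: s3  (read a: s1→s3)

The earliest repeat is at step j = 4: N is in s5, which it already visited at step i = 1.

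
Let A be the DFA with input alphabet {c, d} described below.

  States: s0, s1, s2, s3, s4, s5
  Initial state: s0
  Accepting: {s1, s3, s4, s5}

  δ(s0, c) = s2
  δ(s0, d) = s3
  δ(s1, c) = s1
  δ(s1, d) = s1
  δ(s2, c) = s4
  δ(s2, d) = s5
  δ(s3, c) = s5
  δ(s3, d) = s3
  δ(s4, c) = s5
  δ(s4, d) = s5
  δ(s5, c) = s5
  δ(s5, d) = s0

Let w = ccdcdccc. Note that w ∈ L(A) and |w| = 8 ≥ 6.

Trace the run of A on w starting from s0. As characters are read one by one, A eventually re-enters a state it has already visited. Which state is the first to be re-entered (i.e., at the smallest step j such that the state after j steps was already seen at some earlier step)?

s5

State sequence: s0 -c-> s2 -c-> s4 -d-> s5 -c-> s5 -d-> s0 -c-> s2 -c-> s4 -c-> s5
First repeat at step 4: s5 was already visited.

The earliest repeat is at step j = 4: A is in s5, which it already visited at step i = 3.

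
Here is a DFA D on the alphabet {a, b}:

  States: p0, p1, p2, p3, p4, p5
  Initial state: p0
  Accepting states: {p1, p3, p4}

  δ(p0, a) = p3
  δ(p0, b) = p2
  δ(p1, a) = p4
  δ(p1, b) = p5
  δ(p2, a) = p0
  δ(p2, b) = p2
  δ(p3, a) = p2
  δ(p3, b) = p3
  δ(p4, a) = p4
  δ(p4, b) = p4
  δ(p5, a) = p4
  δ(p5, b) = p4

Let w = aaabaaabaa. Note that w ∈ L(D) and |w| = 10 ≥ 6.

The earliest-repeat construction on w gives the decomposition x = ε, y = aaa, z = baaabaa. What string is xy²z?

xy^2z = ε·aaa·aaa·baaabaa = aaaaaabaaabaa.
Reading y = aaa takes D from p0 back to p0, so after x·y·y the machine is still in p0, and z then leads to the accepting state p3. Hence aaaaaabaaabaa ∈ L(D).

aaaaaabaaabaa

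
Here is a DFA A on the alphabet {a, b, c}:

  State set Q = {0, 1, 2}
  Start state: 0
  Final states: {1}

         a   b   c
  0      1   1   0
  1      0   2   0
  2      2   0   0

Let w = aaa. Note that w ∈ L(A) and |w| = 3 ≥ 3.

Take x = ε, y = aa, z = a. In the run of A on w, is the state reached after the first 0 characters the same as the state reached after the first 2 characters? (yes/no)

yes

State sequence: 0 -a-> 1 -a-> 0

After x (step 0): 0. After xy (step 2): 0.
They match, so y = aa drives A around a cycle from 0 back to itself; pumping y any number of times keeps A in 0 before reading z, and xyⁱz ∈ L(A) for every i ≥ 0.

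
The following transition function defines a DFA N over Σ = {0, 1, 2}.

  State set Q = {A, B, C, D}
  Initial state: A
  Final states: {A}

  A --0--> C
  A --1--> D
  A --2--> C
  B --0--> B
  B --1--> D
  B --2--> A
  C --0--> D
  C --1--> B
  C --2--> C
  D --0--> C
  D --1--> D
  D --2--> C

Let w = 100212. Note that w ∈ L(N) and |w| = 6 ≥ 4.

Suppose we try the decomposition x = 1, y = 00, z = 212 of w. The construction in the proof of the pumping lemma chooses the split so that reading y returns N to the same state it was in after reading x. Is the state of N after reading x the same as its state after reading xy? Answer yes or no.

Run of N on the first 3 characters of w = 1 0 0:
  step 0: A  (start)
  step 1: D  (read 1: A→D)
  step 2: C  (read 0: D→C)
  step 3: D  (read 0: C→D)

After x (step 1): D. After xy (step 3): D.
They match, so y = 00 drives N around a cycle from D back to itself; pumping y any number of times keeps N in D before reading z, and xyⁱz ∈ L(N) for every i ≥ 0.

yes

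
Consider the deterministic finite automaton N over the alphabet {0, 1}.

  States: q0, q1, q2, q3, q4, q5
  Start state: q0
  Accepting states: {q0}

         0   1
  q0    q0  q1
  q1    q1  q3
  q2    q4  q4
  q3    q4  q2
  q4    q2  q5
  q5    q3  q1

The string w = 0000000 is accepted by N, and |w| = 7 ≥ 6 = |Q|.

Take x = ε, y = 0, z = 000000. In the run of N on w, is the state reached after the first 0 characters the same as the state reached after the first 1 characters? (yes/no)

yes

State sequence: q0 -0-> q0

After x (step 0): q0. After xy (step 1): q0.
They match, so y = 0 drives N around a cycle from q0 back to itself; pumping y any number of times keeps N in q0 before reading z, and xyⁱz ∈ L(N) for every i ≥ 0.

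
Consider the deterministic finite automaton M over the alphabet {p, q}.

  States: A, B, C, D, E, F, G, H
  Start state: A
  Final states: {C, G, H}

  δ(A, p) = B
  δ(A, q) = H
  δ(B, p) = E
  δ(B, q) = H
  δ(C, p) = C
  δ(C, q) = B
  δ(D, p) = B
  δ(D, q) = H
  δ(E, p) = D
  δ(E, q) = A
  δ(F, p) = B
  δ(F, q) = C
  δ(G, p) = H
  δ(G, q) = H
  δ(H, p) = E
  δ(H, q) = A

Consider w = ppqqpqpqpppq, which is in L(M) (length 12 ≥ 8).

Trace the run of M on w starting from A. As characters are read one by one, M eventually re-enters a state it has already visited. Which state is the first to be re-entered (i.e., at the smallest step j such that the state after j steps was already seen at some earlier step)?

State sequence: A -p-> B -p-> E -q-> A -q-> H -p-> E -q-> A -p-> B -q-> H -p-> E -p-> D -p-> B -q-> H
First repeat at step 3: A was already visited.

The earliest repeat is at step j = 3: M is in A, which it already visited at step i = 0.
With |Q| = 8, pigeonhole forces a state repeat no later than step 8; the substring read between the first and second visits to that state can be pumped.

A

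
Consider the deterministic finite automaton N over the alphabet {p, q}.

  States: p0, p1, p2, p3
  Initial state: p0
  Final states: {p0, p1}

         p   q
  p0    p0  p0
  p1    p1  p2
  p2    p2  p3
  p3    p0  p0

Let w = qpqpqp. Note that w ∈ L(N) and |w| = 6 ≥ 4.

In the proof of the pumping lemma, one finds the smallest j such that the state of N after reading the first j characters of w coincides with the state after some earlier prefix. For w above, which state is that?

State sequence: p0 -q-> p0 -p-> p0 -q-> p0 -p-> p0 -q-> p0 -p-> p0
First repeat at step 1: p0 was already visited.

The earliest repeat is at step j = 1: N is in p0, which it already visited at step i = 0.
The DFA has 4 states, so the proof of the pumping lemma guarantees a repeated state among the first 4+1 visited; the segment between the two visits is the pumpable y.

p0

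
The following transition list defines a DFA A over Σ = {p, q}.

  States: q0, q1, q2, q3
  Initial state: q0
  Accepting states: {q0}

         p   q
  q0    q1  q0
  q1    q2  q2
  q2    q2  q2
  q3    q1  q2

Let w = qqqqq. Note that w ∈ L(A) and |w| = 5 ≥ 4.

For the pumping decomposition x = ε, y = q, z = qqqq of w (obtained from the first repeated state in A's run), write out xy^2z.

qqqqqq

xy^2z = ε·q·q·qqqq = qqqqqq.
Reading y = q takes A from q0 back to q0, so after x·y·y the machine is still in q0, and z then leads to the accepting state q0. Hence qqqqqq ∈ L(A).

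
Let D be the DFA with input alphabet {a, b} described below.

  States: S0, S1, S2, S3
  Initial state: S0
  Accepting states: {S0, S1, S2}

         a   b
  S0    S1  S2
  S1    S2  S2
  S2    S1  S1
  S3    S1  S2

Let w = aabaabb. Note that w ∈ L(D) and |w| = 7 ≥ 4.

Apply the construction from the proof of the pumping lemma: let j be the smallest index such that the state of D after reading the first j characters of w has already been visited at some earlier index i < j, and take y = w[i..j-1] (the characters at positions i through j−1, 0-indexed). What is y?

ab

State sequence: S0 -a-> S1 -a-> S2 -b-> S1 -a-> S2 -a-> S1 -b-> S2 -b-> S1
First repeat at step 3: S1 was already visited.

So i = 1, j = 3, giving x = w[0:1] = a, y = w[1:3] = ab, z = w[3:7] = aabb.
Check: |xy| = 3 ≤ 4 and |y| = 2 ≥ 1. Reading y takes D from S1 back to S1, so every xyⁱz is accepted.
Pumping length from the standard proof: p = 4 (the number of states). The repeated state found above gives |xy| = j ≤ 4 and |y| = j − i ≥ 1.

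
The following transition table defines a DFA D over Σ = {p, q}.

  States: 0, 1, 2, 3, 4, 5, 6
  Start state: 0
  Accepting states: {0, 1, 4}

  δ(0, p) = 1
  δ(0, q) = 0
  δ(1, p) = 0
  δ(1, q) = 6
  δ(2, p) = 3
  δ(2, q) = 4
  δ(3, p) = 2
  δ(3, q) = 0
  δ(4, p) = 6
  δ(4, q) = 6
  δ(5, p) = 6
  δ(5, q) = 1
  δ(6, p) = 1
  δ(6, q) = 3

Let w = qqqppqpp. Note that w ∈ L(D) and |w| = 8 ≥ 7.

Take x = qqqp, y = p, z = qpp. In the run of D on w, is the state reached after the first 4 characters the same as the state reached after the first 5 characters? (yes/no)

State sequence: 0 -q-> 0 -q-> 0 -q-> 0 -p-> 1 -p-> 0

After x (step 4): 1. After xy (step 5): 0.
They differ (1 ≠ 0), so y is not a cycle from the state after x; this split is not the one the pumping-lemma construction produces, and pumping y need not keep the string in L(D).

no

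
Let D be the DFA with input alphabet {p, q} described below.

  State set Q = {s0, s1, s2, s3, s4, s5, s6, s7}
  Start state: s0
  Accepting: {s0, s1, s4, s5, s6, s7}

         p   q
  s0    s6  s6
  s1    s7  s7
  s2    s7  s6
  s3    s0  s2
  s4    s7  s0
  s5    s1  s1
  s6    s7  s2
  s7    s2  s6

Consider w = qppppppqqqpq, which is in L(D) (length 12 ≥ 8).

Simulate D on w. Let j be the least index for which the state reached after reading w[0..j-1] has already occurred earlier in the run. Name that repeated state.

s7

Run of D on w = q p p p p p p q q q p q:
  step 0: s0  (start)
  step 1: s6  (read q: s0→s6)
  step 2: s7  (read p: s6→s7)
  step 3: s2  (read p: s7→s2)
  step 4: s7  (read p: s2→s7)   ← first repeat (s7 seen earlier)
  step 5: s2  (read p: s7→s2)
  step 6: s7  (read p: s2→s7)
  step 7: s2  (read p: s7→s2)
  step 8: s6  (read q: s2→s6)
  step 9: s2  (read q: s6→s2)
  step 10: s6  (read q: s2→s6)
  step 11: s7  (read p: s6→s7)
  step 12: s6  (read q: s7→s6)

The earliest repeat is at step j = 4: D is in s7, which it already visited at step i = 2.
Since D has 8 states, any run of length ≥ 8 visits 8+1 states, so by pigeonhole some state repeats within the first 8 steps — that repeat gives the pumpable loop.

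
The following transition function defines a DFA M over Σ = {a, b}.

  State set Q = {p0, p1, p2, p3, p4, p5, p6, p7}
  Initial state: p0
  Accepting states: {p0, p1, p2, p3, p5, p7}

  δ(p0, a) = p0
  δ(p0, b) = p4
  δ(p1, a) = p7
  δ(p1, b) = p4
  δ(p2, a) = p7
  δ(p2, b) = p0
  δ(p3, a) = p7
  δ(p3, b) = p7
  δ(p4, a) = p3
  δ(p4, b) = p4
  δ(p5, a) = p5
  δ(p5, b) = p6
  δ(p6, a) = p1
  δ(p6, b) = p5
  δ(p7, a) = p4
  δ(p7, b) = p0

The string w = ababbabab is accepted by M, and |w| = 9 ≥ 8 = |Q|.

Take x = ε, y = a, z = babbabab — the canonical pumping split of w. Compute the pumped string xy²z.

xy^2z = ε·a·a·babbabab = aababbabab.
Reading y = a takes M from p0 back to p0, so after x·y·y the machine is still in p0, and z then leads to the accepting state p7. Hence aababbabab ∈ L(M).

aababbabab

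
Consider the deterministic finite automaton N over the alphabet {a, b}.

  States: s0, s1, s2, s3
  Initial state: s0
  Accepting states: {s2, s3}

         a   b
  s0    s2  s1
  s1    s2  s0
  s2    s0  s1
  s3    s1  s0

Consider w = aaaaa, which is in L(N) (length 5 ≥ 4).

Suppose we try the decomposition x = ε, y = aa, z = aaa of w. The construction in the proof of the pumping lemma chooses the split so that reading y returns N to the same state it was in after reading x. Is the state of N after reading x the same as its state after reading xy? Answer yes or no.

yes

State sequence: s0 -a-> s2 -a-> s0

After x (step 0): s0. After xy (step 2): s0.
They match, so y = aa drives N around a cycle from s0 back to itself; pumping y any number of times keeps N in s0 before reading z, and xyⁱz ∈ L(N) for every i ≥ 0.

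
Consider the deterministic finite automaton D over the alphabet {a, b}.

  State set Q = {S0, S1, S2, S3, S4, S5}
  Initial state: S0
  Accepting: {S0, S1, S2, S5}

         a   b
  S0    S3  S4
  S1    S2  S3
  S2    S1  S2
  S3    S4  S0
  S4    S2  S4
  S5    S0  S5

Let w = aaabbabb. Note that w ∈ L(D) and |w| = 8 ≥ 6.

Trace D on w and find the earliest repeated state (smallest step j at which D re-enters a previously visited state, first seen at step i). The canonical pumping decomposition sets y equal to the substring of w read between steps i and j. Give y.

Run of D on w = a a a b b a b b:
  step 0: S0  (start)
  step 1: S3  (read a: S0→S3)
  step 2: S4  (read a: S3→S4)
  step 3: S2  (read a: S4→S2)
  step 4: S2  (read b: S2→S2)   ← first repeat (S2 seen earlier)
  step 5: S2  (read b: S2→S2)
  step 6: S1  (read a: S2→S1)
  step 7: S3  (read b: S1→S3)
  step 8: S0  (read b: S3→S0)

So i = 3, j = 4, giving x = w[0:3] = aaa, y = w[3:4] = b, z = w[4:8] = babb.
Check: |xy| = 4 ≤ 6 and |y| = 1 ≥ 1. Reading y takes D from S2 back to S2, so every xyⁱz is accepted.
With |Q| = 6, pigeonhole forces a state repeat no later than step 6; the substring read between the first and second visits to that state can be pumped.

b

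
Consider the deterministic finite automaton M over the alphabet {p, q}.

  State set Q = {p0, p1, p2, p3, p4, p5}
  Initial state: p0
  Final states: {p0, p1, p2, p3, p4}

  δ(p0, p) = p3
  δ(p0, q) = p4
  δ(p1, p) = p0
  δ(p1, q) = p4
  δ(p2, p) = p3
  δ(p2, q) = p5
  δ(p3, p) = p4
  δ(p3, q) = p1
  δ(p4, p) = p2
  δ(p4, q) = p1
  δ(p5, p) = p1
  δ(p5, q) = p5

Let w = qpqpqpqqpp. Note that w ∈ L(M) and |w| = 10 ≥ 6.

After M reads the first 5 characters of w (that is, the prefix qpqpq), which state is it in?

p4

Run of M on the first 5 characters of w = q p q p q:
  step 0: p0  (start)
  step 1: p4  (read q: p0→p4)
  step 2: p2  (read p: p4→p2)
  step 3: p5  (read q: p2→p5)
  step 4: p1  (read p: p5→p1)
  step 5: p4  (read q: p1→p4)

After reading 5 characters, M is in state p4.
(This kind of state-tracing is the core of the pumping-lemma construction: with 6 states, pigeonhole forces a repeat within the first 6 steps.)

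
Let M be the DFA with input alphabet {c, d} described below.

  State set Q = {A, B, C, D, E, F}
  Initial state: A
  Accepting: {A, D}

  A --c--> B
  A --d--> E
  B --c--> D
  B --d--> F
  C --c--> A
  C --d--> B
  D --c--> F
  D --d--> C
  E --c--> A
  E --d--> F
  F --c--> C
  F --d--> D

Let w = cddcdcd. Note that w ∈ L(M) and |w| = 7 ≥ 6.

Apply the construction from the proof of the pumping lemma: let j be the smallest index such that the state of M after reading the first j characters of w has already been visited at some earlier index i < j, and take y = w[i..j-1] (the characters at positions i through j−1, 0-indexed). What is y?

State sequence: A -c-> B -d-> F -d-> D -c-> F -d-> D -c-> F -d-> D
First repeat at step 4: F was already visited.

So i = 2, j = 4, giving x = w[0:2] = cd, y = w[2:4] = dc, z = w[4:7] = dcd.
Check: |xy| = 4 ≤ 6 and |y| = 2 ≥ 1. Reading y takes M from F back to F, so every xyⁱz is accepted.

dc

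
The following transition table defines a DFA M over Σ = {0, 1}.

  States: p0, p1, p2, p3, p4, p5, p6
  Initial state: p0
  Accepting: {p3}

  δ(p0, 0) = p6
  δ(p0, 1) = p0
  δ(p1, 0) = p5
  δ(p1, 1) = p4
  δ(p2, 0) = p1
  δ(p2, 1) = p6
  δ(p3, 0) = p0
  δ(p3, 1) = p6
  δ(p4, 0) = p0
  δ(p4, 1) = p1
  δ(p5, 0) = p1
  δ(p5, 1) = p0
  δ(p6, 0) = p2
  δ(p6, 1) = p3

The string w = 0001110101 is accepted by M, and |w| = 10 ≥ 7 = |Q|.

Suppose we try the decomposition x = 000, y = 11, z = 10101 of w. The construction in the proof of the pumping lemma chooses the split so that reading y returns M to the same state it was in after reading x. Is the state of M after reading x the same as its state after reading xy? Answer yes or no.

State sequence: p0 -0-> p6 -0-> p2 -0-> p1 -1-> p4 -1-> p1

After x (step 3): p1. After xy (step 5): p1.
They match, so y = 11 drives M around a cycle from p1 back to itself; pumping y any number of times keeps M in p1 before reading z, and xyⁱz ∈ L(M) for every i ≥ 0.

yes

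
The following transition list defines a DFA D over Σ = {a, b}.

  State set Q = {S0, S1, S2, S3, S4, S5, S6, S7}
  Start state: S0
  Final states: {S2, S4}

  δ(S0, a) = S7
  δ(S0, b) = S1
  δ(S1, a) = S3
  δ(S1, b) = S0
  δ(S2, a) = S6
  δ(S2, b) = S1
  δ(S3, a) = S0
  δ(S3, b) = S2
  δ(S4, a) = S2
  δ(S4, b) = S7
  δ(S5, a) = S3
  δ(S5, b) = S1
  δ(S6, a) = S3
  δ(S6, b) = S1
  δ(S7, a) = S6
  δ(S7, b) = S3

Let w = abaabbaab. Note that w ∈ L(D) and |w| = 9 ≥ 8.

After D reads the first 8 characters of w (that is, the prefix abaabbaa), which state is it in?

Run of D on the first 8 characters of w = a b a a b b a a:
  step 0: S0  (start)
  step 1: S7  (read a: S0→S7)
  step 2: S3  (read b: S7→S3)
  step 3: S0  (read a: S3→S0)
  step 4: S7  (read a: S0→S7)
  step 5: S3  (read b: S7→S3)
  step 6: S2  (read b: S3→S2)
  step 7: S6  (read a: S2→S6)
  step 8: S3  (read a: S6→S3)

After reading 8 characters, D is in state S3.
(This kind of state-tracing is the core of the pumping-lemma construction: with 8 states, pigeonhole forces a repeat within the first 8 steps.)

S3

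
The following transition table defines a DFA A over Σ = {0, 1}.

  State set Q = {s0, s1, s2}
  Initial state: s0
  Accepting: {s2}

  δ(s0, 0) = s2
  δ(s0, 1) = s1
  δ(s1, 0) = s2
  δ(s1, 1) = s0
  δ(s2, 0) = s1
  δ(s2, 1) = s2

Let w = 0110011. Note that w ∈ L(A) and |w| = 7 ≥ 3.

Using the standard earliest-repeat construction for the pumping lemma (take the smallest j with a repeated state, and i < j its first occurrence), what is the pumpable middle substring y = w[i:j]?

1

State sequence: s0 -0-> s2 -1-> s2 -1-> s2 -0-> s1 -0-> s2 -1-> s2 -1-> s2
First repeat at step 2: s2 was already visited.

So i = 1, j = 2, giving x = w[0:1] = 0, y = w[1:2] = 1, z = w[2:7] = 10011.
Check: |xy| = 2 ≤ 3 and |y| = 1 ≥ 1. Reading y takes A from s2 back to s2, so every xyⁱz is accepted.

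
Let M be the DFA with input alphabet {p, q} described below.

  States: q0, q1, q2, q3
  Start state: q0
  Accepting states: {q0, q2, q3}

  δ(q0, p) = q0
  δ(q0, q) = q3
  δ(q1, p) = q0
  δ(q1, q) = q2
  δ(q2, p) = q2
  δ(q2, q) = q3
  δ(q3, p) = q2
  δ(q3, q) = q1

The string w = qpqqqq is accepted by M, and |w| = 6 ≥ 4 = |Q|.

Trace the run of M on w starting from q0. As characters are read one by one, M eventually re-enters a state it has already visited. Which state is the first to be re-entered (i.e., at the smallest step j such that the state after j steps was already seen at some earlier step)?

q3

Run of M on w = q p q q q q:
  step 0: q0  (start)
  step 1: q3  (read q: q0→q3)
  step 2: q2  (read p: q3→q2)
  step 3: q3  (read q: q2→q3)   ← first repeat (q3 seen earlier)
  step 4: q1  (read q: q3→q1)
  step 5: q2  (read q: q1→q2)
  step 6: q3  (read q: q2→q3)

The earliest repeat is at step j = 3: M is in q3, which it already visited at step i = 1.
Since M has 4 states, any run of length ≥ 4 visits 4+1 states, so by pigeonhole some state repeats within the first 4 steps — that repeat gives the pumpable loop.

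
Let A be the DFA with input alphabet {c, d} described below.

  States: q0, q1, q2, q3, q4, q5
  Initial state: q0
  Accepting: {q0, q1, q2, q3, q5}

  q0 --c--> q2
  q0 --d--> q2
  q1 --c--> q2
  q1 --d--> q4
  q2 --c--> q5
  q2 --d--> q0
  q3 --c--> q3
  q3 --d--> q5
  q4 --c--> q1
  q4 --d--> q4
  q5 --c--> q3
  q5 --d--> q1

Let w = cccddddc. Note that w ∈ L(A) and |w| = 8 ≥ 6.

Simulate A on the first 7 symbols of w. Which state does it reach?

State sequence: q0 -c-> q2 -c-> q5 -c-> q3 -d-> q5 -d-> q1 -d-> q4 -d-> q4

After reading 7 characters, A is in state q4.

q4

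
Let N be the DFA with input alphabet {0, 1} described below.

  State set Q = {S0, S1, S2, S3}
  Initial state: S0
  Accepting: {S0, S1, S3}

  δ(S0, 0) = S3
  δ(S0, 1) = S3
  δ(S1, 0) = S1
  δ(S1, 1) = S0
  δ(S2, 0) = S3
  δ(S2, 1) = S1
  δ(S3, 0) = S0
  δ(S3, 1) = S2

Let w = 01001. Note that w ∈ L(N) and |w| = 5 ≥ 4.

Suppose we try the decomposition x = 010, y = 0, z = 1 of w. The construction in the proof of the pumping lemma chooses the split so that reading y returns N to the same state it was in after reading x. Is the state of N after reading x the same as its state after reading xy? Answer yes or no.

no

Run of N on the first 4 characters of w = 0 1 0 0:
  step 0: S0  (start)
  step 1: S3  (read 0: S0→S3)
  step 2: S2  (read 1: S3→S2)
  step 3: S3  (read 0: S2→S3)
  step 4: S0  (read 0: S3→S0)

After x (step 3): S3. After xy (step 4): S0.
They differ (S3 ≠ S0), so y is not a cycle from the state after x; this split is not the one the pumping-lemma construction produces, and pumping y need not keep the string in L(N).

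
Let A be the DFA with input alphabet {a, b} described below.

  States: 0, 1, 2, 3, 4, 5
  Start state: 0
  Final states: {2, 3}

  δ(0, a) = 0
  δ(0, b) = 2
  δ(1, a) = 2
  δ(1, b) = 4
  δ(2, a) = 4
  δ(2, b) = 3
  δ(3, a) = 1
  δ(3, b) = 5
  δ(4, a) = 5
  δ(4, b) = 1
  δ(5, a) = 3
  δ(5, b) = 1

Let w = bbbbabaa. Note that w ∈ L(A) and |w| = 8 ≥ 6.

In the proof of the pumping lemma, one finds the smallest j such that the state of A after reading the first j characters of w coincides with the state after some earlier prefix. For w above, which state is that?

State sequence: 0 -b-> 2 -b-> 3 -b-> 5 -b-> 1 -a-> 2 -b-> 3 -a-> 1 -a-> 2
First repeat at step 5: 2 was already visited.

The earliest repeat is at step j = 5: A is in 2, which it already visited at step i = 1.
Since A has 6 states, any run of length ≥ 6 visits 6+1 states, so by pigeonhole some state repeats within the first 6 steps — that repeat gives the pumpable loop.

2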